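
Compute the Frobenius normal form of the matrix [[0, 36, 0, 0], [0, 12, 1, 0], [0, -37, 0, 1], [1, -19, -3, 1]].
R = [[0, 0, 0, 36], [1, 0, 0, 54], [0, 1, 0, -52], [0, 0, 1, 13]]

The invariant factors of A (the non-unit diagonal entries of the Smith normal form of xI - A over ℚ[x]) are (x - 6)(x - 3)(x^2 - 4x - 2), each dividing the next. The characteristic polynomial is their product, (x - 6)(x - 3)(x^2 - 4x - 2).

The rational canonical form is the block-diagonal matrix of companion matrices C(f_i):
R = [[0, 0, 0, 36], [1, 0, 0, 54], [0, 1, 0, -52], [0, 0, 1, 13]].

Note the characteristic polynomial does not split into linear factors over ℚ, so A has no Jordan form over ℚ; the rational canonical form exists over any field.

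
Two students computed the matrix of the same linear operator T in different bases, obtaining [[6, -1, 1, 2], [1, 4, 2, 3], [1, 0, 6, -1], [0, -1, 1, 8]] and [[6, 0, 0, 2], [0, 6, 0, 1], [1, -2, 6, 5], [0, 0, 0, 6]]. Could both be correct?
Two matrices over a field are similar if and only if they have the same invariant factors.

Both A and B have characteristic polynomial (x - 6)^4 and minimal polynomial (x - 6)^2. Computing further, both have invariant factors (x - 6)^2, (x - 6)^2. Hence A and B are similar.

Yes.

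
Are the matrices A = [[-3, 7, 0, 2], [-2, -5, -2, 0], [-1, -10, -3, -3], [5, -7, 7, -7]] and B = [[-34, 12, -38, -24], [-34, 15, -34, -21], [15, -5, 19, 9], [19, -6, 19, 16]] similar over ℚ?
trace(A) = -18 but trace(B) = 16. The trace is a similarity invariant, so A and B are not similar.

No.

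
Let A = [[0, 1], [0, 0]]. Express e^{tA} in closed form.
A has Jordan form J = [[0, 1], [0, 0]] with A = PJP^{-1}, so e^{tA} = P e^{tJ} P^{-1}.

For a Jordan block J_k(λ), e^{tJ_k(λ)} = e^{λt} · (I + tN + t^2 N^2/2! + ... + t^{k-1} N^{k-1}/(k-1)!) where N is the nilpotent superdiagonal part.

Assembling the blocks and conjugating back gives the entries of e^{tA} as shown above.

e^{tA} = [[1, t], [0, 1]]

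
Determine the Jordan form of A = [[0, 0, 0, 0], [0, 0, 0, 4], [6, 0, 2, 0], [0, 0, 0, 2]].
J = [[0, 0, 0, 0], [0, 0, 0, 0], [0, 0, 2, 0], [0, 0, 0, 2]]

The characteristic polynomial is det(xI - A) = x^2(x - 2)^2, so the eigenvalues are 0 (algebraic multiplicity 2), 2 (algebraic multiplicity 2).

For λ = 0: rank(A) = 2. The eigenspace has dimension 4 - 2 = 2, so there are 2 Jordan blocks; the rank sequence gives block sizes [1, 1].

For λ = 2: rank(A - 2I) = 2. The eigenspace has dimension 4 - 2 = 2, so there are 2 Jordan blocks; the rank sequence gives block sizes [1, 1].

Assembling the blocks gives the Jordan form J above.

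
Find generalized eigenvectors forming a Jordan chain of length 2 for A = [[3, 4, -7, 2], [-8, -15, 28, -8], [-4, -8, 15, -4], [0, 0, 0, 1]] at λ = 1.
We seek v_1 ∈ ker((A - I)^2) \ ker(A - I), then set v_{i+1} = (A - I) v_i.

One such chain is v_1 = [[0, 2, 1, 0]]^T, v_2 = [[1, -4, -2, 0]]^T. Check: (A - I) v_2 = [[0, 0, 0, 0]]^T = 0.

v_1 = [[0, 2, 1, 0]]^T, v_2 = [[1, -4, -2, 0]]^T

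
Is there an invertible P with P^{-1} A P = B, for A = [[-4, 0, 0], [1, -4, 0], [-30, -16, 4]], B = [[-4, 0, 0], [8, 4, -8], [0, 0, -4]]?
Both have characteristic polynomial (x - 4)(x + 4)^2, but the minimal polynomial of A is (x - 4)(x + 4)^2 while the minimal polynomial of B is (x - 4)(x + 4). The minimal polynomial is a similarity invariant, so A and B are not similar.

No.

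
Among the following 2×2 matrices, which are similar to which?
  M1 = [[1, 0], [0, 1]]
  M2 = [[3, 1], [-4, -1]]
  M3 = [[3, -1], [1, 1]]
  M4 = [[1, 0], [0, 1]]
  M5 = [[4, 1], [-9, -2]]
Characteristic polynomials: χ_{M1} = (x - 1)^2, χ_{M2} = (x - 1)^2, χ_{M3} = (x - 2)^2, χ_{M4} = (x - 1)^2, χ_{M5} = (x - 1)^2.

{M1, M4}: invariant factors x - 1, x - 1.

{M2, M5}: invariant factors (x - 1)^2.

{M3}: invariant factors (x - 2)^2.

Matrices are similar if and only if their invariant-factor lists agree; the partition into similarity classes is {M1, M4}, {M2, M5}, {M3}.

3 classes: {M1, M4}, {M2, M5}, {M3}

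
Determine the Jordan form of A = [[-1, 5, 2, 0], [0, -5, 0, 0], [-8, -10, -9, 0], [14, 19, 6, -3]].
The characteristic polynomial is det(xI - A) = (x + 3)(x + 5)^3, so the eigenvalues are -5 (algebraic multiplicity 3), -3 (algebraic multiplicity 1).

For λ = -5: rank(A + 5I) = 2, rank((A + 5I)^2) = 1. The eigenspace has dimension 4 - 2 = 2, so there are 2 Jordan blocks; the rank sequence gives block sizes [2, 1].

For λ = -3: algebraic multiplicity 1 gives one 1×1 block.

Assembling the blocks gives the Jordan form J above.

J = [[-5, 1, 0, 0], [0, -5, 0, 0], [0, 0, -5, 0], [0, 0, 0, -3]]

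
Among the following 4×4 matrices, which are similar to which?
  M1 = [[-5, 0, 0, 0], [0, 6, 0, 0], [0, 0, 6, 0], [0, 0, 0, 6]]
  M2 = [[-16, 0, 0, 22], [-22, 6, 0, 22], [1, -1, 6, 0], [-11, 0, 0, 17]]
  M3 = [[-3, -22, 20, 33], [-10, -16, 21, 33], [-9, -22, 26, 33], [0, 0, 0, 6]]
Characteristic polynomials: χ_{M1} = (x - 6)^3(x + 5), χ_{M2} = (x - 6)^3(x + 5), χ_{M3} = (x - 6)^3(x + 5).

{M1}: invariant factors x - 6, x - 6, (x - 6)(x + 5).

{M2, M3}: invariant factors x - 6, (x - 6)^2(x + 5).

Matrices are similar if and only if their invariant-factor lists agree; the partition into similarity classes is {M1}, {M2, M3}.

2 classes: {M1}, {M2, M3}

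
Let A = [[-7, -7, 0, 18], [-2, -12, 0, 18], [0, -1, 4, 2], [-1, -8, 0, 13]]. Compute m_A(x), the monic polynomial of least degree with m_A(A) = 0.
The characteristic polynomial factors as (x - 4)^2(x + 5)^2. The minimal polynomial is ∏(x - λ)^{k_λ} where k_λ is the size of the largest Jordan block at λ.

For λ = -5: rank(A + 5I) = 3, and the largest Jordan block has size 2 (the smallest k with rank((A + 5I)^k) = rank((A + 5I)^(k+1))).
For λ = 4: rank(A - 4I) = 3, and the largest Jordan block has size 2 (the smallest k with rank((A - 4I)^k) = rank((A - 4I)^(k+1))).

So m_A(x) = (x - 4)^2(x + 5)^2.

m_A(x) = (x - 4)^2(x + 5)^2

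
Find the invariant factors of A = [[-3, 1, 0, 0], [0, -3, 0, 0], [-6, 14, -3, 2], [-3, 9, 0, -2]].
x + 3, (x + 2)(x + 3)^2

The Jordan structure of A has elementary divisors (x + 3)^2, (x + 3), (x + 2). Arranging the block sizes at each eigenvalue in decreasing order and taking row products gives the invariant factors.

Invariant factors (smallest first, each dividing the next): x + 3, (x + 2)(x + 3)^2.

Check: the last factor (x + 2)(x + 3)^2 is the minimal polynomial, and the product (x + 2)(x + 3)^3 is the characteristic polynomial.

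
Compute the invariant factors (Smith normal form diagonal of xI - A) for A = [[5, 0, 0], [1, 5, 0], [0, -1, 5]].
The Jordan structure of A has elementary divisors (x - 5)^3. Arranging the block sizes at each eigenvalue in decreasing order and taking row products gives the invariant factors.

Invariant factors (smallest first, each dividing the next): (x - 5)^3.

Check: the last factor (x - 5)^3 is the minimal polynomial, and the product (x - 5)^3 is the characteristic polynomial.

(x - 5)^3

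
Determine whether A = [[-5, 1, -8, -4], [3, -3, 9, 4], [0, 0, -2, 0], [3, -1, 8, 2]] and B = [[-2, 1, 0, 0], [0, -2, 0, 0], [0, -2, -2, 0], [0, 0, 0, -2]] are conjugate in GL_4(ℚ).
No.

Both have characteristic polynomial (x + 2)^4, but the minimal polynomial of A is (x + 2)^3 while the minimal polynomial of B is (x + 2)^2. The minimal polynomial is a similarity invariant, so A and B are not similar.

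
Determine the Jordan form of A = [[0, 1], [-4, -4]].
J = [[-2, 1], [0, -2]]

The characteristic polynomial is det(xI - A) = (x + 2)^2, so the eigenvalues are -2 (algebraic multiplicity 2).

For λ = -2: rank(A + 2I) = 1, rank((A + 2I)^2) = 0. The eigenspace has dimension 2 - 1 = 1, so there is 1 Jordan block; the rank sequence gives block sizes [2].

Assembling the blocks gives the Jordan form J above.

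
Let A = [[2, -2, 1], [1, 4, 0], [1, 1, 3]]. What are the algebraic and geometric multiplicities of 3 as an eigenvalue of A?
algebraic multiplicity 3, geometric multiplicity 1

The characteristic polynomial is (x - 3)^3, so the factor x - 3 appears with exponent 3: the algebraic multiplicity is 3.

rank(A - 3I) = 2, so the eigenspace has dimension 3 - 2 = 1: the geometric multiplicity is 1.

Since 1 < 3, A is not diagonalizable.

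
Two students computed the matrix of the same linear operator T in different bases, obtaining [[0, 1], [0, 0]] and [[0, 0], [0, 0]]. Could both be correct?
Both have characteristic polynomial x^2, but the minimal polynomial of A is x^2 while the minimal polynomial of B is x. The minimal polynomial is a similarity invariant, so A and B are not similar.

No.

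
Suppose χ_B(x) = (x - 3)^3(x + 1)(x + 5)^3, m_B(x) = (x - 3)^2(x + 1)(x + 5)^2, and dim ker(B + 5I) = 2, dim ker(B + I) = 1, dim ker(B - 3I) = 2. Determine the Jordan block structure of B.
Jordan blocks: (-5, 2), (-5, 1), (-1, 1), (3, 2), (3, 1)

λ = -5: algebraic multiplicity 3 (exponent in χ_B), largest block size 2 (exponent in m_B), 2 blocks (geometric multiplicity). These force block sizes [2, 1].
λ = -1: algebraic multiplicity 1 (exponent in χ_B), largest block size 1 (exponent in m_B), 1 block (geometric multiplicity). This forces block sizes [1].
λ = 3: algebraic multiplicity 3 (exponent in χ_B), largest block size 2 (exponent in m_B), 2 blocks (geometric multiplicity). These force block sizes [2, 1].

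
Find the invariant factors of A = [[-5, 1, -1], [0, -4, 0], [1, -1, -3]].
x + 4, (x + 4)^2

The Jordan structure of A has elementary divisors (x + 4)^2, (x + 4). Arranging the block sizes at each eigenvalue in decreasing order and taking row products gives the invariant factors.

Invariant factors (smallest first, each dividing the next): x + 4, (x + 4)^2.

Check: the last factor (x + 4)^2 is the minimal polynomial, and the product (x + 4)^3 is the characteristic polynomial.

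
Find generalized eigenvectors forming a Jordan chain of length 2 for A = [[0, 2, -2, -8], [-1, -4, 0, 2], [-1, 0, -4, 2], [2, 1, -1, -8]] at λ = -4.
v_1 = [[4, -1, -2, 2]]^T, v_2 = [[2, 0, 0, 1]]^T

We seek v_1 ∈ ker((A + 4I)^2) \ ker(A + 4I), then set v_{i+1} = (A + 4I) v_i.

One such chain is v_1 = [[4, -1, -2, 2]]^T, v_2 = [[2, 0, 0, 1]]^T. Check: (A + 4I) v_2 = [[0, 0, 0, 0]]^T = 0.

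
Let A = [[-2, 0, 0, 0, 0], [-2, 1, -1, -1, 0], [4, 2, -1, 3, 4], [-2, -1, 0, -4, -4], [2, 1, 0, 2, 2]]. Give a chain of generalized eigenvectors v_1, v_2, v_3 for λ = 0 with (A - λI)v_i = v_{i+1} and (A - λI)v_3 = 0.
We seek v_1 ∈ ker(A^3) \ ker(A^2), then set v_{i+1} = A v_i.

One such chain is v_1 = [[0, 0, -2, 1, -1]]^T, v_2 = [[0, 1, 1, 0, 0]]^T, v_3 = [[0, 0, 1, -1, 1]]^T. Check: A v_3 = [[0, 0, 0, 0, 0]]^T = 0.

v_1 = [[0, 0, -2, 1, -1]]^T, v_2 = [[0, 1, 1, 0, 0]]^T, v_3 = [[0, 0, 1, -1, 1]]^T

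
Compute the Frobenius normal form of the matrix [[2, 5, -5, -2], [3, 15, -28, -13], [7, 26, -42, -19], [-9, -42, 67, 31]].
R = [[0, 0, 0, 12], [1, 0, 0, -14], [0, 1, 0, 2], [0, 0, 1, 6]]

The invariant factors of A (the non-unit diagonal entries of the Smith normal form of xI - A over ℚ[x]) are (x - 6)(x^3 - 2x + 2), each dividing the next. The characteristic polynomial is their product, (x - 6)(x^3 - 2x + 2).

The rational canonical form is the block-diagonal matrix of companion matrices C(f_i):
R = [[0, 0, 0, 12], [1, 0, 0, -14], [0, 1, 0, 2], [0, 0, 1, 6]].

Note the characteristic polynomial does not split into linear factors over ℚ, so A has no Jordan form over ℚ; the rational canonical form exists over any field.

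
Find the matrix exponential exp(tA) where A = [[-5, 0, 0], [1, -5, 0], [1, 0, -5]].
A has Jordan form J = [[-5, 1, 0], [0, -5, 0], [0, 0, -5]] with A = PJP^{-1}, so e^{tA} = P e^{tJ} P^{-1}.

For a Jordan block J_k(λ), e^{tJ_k(λ)} = e^{λt} · (I + tN + t^2 N^2/2! + ... + t^{k-1} N^{k-1}/(k-1)!) where N is the nilpotent superdiagonal part.

Assembling the blocks and conjugating back gives the entries of e^{tA} as shown above.

e^{tA} = [[e^{-5*t}, 0, 0], [t*e^{-5*t}, e^{-5*t}, 0], [t*e^{-5*t}, 0, e^{-5*t}]]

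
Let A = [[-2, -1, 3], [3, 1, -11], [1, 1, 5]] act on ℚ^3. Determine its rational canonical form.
R = [[0, 0, 0], [1, 0, -4], [0, 1, 4]]

The invariant factors of A (the non-unit diagonal entries of the Smith normal form of xI - A over ℚ[x]) are x(x - 2)^2, each dividing the next. The characteristic polynomial is their product, x(x - 2)^2.

The rational canonical form is the block-diagonal matrix of companion matrices C(f_i):
R = [[0, 0, 0], [1, 0, -4], [0, 1, 4]].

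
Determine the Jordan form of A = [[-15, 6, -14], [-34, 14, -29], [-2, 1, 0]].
The characteristic polynomial is det(xI - A) = (x - 1)^2(x + 3), so the eigenvalues are -3 (algebraic multiplicity 1), 1 (algebraic multiplicity 2).

For λ = -3: algebraic multiplicity 1 gives one 1×1 block.

For λ = 1: rank(A - I) = 2, rank((A - I)^2) = 1. The eigenspace has dimension 3 - 2 = 1, so there is 1 Jordan block; the rank sequence gives block sizes [2].

Assembling the blocks gives the Jordan form J above.

J = [[-3, 0, 0], [0, 1, 1], [0, 0, 1]]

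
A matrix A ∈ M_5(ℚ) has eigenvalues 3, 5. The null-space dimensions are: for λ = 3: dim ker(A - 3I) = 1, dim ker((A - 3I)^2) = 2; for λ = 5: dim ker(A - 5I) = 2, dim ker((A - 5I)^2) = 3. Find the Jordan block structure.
λ = 3: successive nullity increments [1, 1] count blocks of size ≥ k; block sizes are [2].
λ = 5: successive nullity increments [2, 1] count blocks of size ≥ k; block sizes are [2, 1].

Jordan blocks: (3, 2), (5, 2), (5, 1)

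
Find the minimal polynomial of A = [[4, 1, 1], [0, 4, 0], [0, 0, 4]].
m_A(x) = (x - 4)^2

The characteristic polynomial factors as (x - 4)^3. The minimal polynomial is ∏(x - λ)^{k_λ} where k_λ is the size of the largest Jordan block at λ.

For λ = 4: rank(A - 4I) = 1, and the largest Jordan block has size 2 (the smallest k with rank((A - 4I)^k) = rank((A - 4I)^(k+1))).

So m_A(x) = (x - 4)^2.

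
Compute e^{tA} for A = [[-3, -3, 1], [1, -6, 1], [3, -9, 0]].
A has Jordan form J = [[-3, 1, 0], [0, -3, 1], [0, 0, -3]] with A = PJP^{-1}, so e^{tA} = P e^{tJ} P^{-1}.

For a Jordan block J_k(λ), e^{tJ_k(λ)} = e^{λt} · (I + tN + t^2 N^2/2! + ... + t^{k-1} N^{k-1}/(k-1)!) where N is the nilpotent superdiagonal part.

Assembling the blocks and conjugating back gives the entries of e^{tA} as shown above.

e^{tA} = [[e^{-3*t}, -3*t*e^{-3*t}, t*e^{-3*t}], [t*e^{-3*t}, (-3*t^2 - 6*t + 2)*e^{-3*t}/2, t*(t + 2)*e^{-3*t}/2], [3*t*e^{-3*t}, 9*t*(-t - 2)*e^{-3*t}/2, (3*t^2 + 6*t + 2)*e^{-3*t}/2]]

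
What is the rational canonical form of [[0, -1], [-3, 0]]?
R = [[0, 3], [1, 0]]

The invariant factors of A (the non-unit diagonal entries of the Smith normal form of xI - A over ℚ[x]) are x^2 - 3, each dividing the next. The characteristic polynomial is their product, x^2 - 3.

The rational canonical form is the block-diagonal matrix of companion matrices C(f_i):
R = [[0, 3], [1, 0]].

Note the characteristic polynomial does not split into linear factors over ℚ, so A has no Jordan form over ℚ; the rational canonical form exists over any field.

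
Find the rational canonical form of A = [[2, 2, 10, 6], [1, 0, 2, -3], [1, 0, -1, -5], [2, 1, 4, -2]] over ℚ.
The invariant factors of A (the non-unit diagonal entries of the Smith normal form of xI - A over ℚ[x]) are x(x - 1)^2(x + 3), each dividing the next. The characteristic polynomial is their product, x(x - 1)^2(x + 3).

The rational canonical form is the block-diagonal matrix of companion matrices C(f_i):
R = [[0, 0, 0, 0], [1, 0, 0, -3], [0, 1, 0, 5], [0, 0, 1, -1]].

R = [[0, 0, 0, 0], [1, 0, 0, -3], [0, 1, 0, 5], [0, 0, 1, -1]]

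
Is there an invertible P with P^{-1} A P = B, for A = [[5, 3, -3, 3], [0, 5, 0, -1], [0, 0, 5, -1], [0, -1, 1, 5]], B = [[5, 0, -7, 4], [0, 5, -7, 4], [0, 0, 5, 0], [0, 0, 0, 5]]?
No.

Both have characteristic polynomial (x - 5)^4, but the minimal polynomial of A is (x - 5)^3 while the minimal polynomial of B is (x - 5)^2. The minimal polynomial is a similarity invariant, so A and B are not similar.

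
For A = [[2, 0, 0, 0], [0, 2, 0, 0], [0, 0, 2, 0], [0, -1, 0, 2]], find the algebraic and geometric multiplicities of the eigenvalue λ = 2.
The characteristic polynomial is (x - 2)^4, so the factor x - 2 appears with exponent 4: the algebraic multiplicity is 4.

rank(A - 2I) = 1, so the eigenspace has dimension 4 - 1 = 3: the geometric multiplicity is 3.

Since 3 < 4, A is not diagonalizable.

algebraic multiplicity 4, geometric multiplicity 3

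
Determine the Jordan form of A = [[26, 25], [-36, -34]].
J = [[-4, 1], [0, -4]]

The characteristic polynomial is det(xI - A) = (x + 4)^2, so the eigenvalues are -4 (algebraic multiplicity 2).

For λ = -4: rank(A + 4I) = 1, rank((A + 4I)^2) = 0. The eigenspace has dimension 2 - 1 = 1, so there is 1 Jordan block; the rank sequence gives block sizes [2].

Assembling the blocks gives the Jordan form J above.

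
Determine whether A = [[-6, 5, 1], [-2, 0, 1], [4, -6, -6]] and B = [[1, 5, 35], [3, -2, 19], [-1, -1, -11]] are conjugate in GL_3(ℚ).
Yes.

Two matrices over a field are similar if and only if they have the same invariant factors.

Both A and B have characteristic polynomial (x + 4)^3 and minimal polynomial (x + 4)^3. Computing further, both have invariant factors (x + 4)^3. Hence A and B are similar.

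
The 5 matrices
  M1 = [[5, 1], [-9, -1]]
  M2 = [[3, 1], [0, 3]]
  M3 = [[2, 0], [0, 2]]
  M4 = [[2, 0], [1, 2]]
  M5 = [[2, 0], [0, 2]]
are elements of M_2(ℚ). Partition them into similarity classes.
3 classes: {M1, M4}, {M2}, {M3, M5}

Characteristic polynomials: χ_{M1} = (x - 2)^2, χ_{M2} = (x - 3)^2, χ_{M3} = (x - 2)^2, χ_{M4} = (x - 2)^2, χ_{M5} = (x - 2)^2.

{M1, M4}: invariant factors (x - 2)^2.

{M2}: invariant factors (x - 3)^2.

{M3, M5}: invariant factors x - 2, x - 2.

Matrices are similar if and only if their invariant-factor lists agree; the partition into similarity classes is {M1, M4}, {M2}, {M3, M5}.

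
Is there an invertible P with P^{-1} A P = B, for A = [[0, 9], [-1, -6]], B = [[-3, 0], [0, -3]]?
No.

Both have characteristic polynomial (x + 3)^2, but the minimal polynomial of A is (x + 3)^2 while the minimal polynomial of B is x + 3. The minimal polynomial is a similarity invariant, so A and B are not similar.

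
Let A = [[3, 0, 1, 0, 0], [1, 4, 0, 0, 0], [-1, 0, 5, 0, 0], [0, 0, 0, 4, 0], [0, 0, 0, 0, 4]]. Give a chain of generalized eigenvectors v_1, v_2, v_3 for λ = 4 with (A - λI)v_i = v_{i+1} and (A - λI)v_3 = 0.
We seek v_1 ∈ ker((A - 4I)^3) \ ker((A - 4I)^2), then set v_{i+1} = (A - 4I) v_i.

One such chain is v_1 = [[0, 0, 1, 0, 0]]^T, v_2 = [[1, 0, 1, 0, 0]]^T, v_3 = [[0, 1, 0, 0, 0]]^T. Check: (A - 4I) v_3 = [[0, 0, 0, 0, 0]]^T = 0.

v_1 = [[0, 0, 1, 0, 0]]^T, v_2 = [[1, 0, 1, 0, 0]]^T, v_3 = [[0, 1, 0, 0, 0]]^T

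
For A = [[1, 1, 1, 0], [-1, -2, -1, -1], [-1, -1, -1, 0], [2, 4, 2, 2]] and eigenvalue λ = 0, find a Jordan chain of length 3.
v_1 = [[0, -1, 1, 0]]^T, v_2 = [[0, 1, 0, -2]]^T, v_3 = [[1, 0, -1, 0]]^T

We seek v_1 ∈ ker(A^3) \ ker(A^2), then set v_{i+1} = A v_i.

One such chain is v_1 = [[0, -1, 1, 0]]^T, v_2 = [[0, 1, 0, -2]]^T, v_3 = [[1, 0, -1, 0]]^T. Check: A v_3 = [[0, 0, 0, 0]]^T = 0.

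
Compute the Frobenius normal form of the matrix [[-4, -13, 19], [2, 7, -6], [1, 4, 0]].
R = [[0, 0, 1], [1, 0, -3], [0, 1, 3]]

The invariant factors of A (the non-unit diagonal entries of the Smith normal form of xI - A over ℚ[x]) are (x - 1)^3, each dividing the next. The characteristic polynomial is their product, (x - 1)^3.

The rational canonical form is the block-diagonal matrix of companion matrices C(f_i):
R = [[0, 0, 1], [1, 0, -3], [0, 1, 3]].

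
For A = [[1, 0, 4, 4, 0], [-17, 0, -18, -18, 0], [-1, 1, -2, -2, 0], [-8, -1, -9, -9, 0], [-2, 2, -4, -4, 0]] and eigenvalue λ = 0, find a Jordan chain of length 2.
We seek v_1 ∈ ker(A^2) \ ker(A), then set v_{i+1} = A v_i.

One such chain is v_1 = [[0, 1, 0, 0, 0]]^T, v_2 = [[0, 0, 1, -1, 2]]^T. Check: A v_2 = [[0, 0, 0, 0, 0]]^T = 0.

v_1 = [[0, 1, 0, 0, 0]]^T, v_2 = [[0, 0, 1, -1, 2]]^T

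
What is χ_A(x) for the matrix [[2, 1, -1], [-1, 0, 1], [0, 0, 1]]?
χ_A(x) = (x - 1)^3

xI - A = [[x - 2, -1, 1], [1, x, -1], [0, 0, x - 1]].

Expanding det(xI - A) along the first row:
det(xI - A) = + (x - 2)·det([[x, -1], [0, x - 1]]) - (-1)·det([[1, -1], [0, x - 1]]) + (1)·det([[1, x], [0, 0]]).

Evaluating gives χ_A(x) = x^3 - 3x^2 + 3x - 1 = (x - 1)^3.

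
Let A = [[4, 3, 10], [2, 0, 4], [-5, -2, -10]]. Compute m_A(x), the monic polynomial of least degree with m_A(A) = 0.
The characteristic polynomial factors as (x + 2)^3. The minimal polynomial is ∏(x - λ)^{k_λ} where k_λ is the size of the largest Jordan block at λ.

For λ = -2: rank(A + 2I) = 2, and the largest Jordan block has size 3 (the smallest k with rank((A + 2I)^k) = rank((A + 2I)^(k+1))).

So m_A(x) = (x + 2)^3.

m_A(x) = (x + 2)^3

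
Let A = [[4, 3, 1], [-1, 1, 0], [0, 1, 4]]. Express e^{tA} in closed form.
e^{tA} = [[(-t^2 + t + 1)*e^{3*t}, t*(3 - t)*e^{3*t}, t*(t + 1)*e^{3*t}], [t*(t - 2)*e^{3*t}/2, (t^2 - 4*t + 2)*e^{3*t}/2, -t^2*e^{3*t}/2], [-t^2*e^{3*t}/2, t*(2 - t)*e^{3*t}/2, (t^2/2 + t + 1)*e^{3*t}]]

A has Jordan form J = [[3, 1, 0], [0, 3, 1], [0, 0, 3]] with A = PJP^{-1}, so e^{tA} = P e^{tJ} P^{-1}.

For a Jordan block J_k(λ), e^{tJ_k(λ)} = e^{λt} · (I + tN + t^2 N^2/2! + ... + t^{k-1} N^{k-1}/(k-1)!) where N is the nilpotent superdiagonal part.

Assembling the blocks and conjugating back gives the entries of e^{tA} as shown above.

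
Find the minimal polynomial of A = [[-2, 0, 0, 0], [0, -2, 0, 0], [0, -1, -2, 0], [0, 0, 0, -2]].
m_A(x) = (x + 2)^2

The characteristic polynomial factors as (x + 2)^4. The minimal polynomial is ∏(x - λ)^{k_λ} where k_λ is the size of the largest Jordan block at λ.

For λ = -2: rank(A + 2I) = 1, and the largest Jordan block has size 2 (the smallest k with rank((A + 2I)^k) = rank((A + 2I)^(k+1))).

So m_A(x) = (x + 2)^2.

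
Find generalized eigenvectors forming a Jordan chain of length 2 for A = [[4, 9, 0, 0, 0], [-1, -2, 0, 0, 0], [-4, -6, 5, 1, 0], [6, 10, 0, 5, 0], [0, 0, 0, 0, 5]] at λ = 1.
We seek v_1 ∈ ker((A - I)^2) \ ker(A - I), then set v_{i+1} = (A - I) v_i.

One such chain is v_1 = [[-2, 1, 0, 0, 0]]^T, v_2 = [[3, -1, 2, -2, 0]]^T. Check: (A - I) v_2 = [[0, 0, 0, 0, 0]]^T = 0.

v_1 = [[-2, 1, 0, 0, 0]]^T, v_2 = [[3, -1, 2, -2, 0]]^T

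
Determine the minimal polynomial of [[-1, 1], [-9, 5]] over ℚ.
The characteristic polynomial factors as (x - 2)^2. The minimal polynomial is ∏(x - λ)^{k_λ} where k_λ is the size of the largest Jordan block at λ.

For λ = 2: rank(A - 2I) = 1, and the largest Jordan block has size 2 (the smallest k with rank((A - 2I)^k) = rank((A - 2I)^(k+1))).

So m_A(x) = (x - 2)^2.

m_A(x) = (x - 2)^2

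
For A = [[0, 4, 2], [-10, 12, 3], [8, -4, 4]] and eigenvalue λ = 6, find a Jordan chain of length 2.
We seek v_1 ∈ ker((A - 6I)^2) \ ker(A - 6I), then set v_{i+1} = (A - 6I) v_i.

One such chain is v_1 = [[1, 0, 3]]^T, v_2 = [[0, -1, 2]]^T. Check: (A - 6I) v_2 = [[0, 0, 0]]^T = 0.

v_1 = [[1, 0, 3]]^T, v_2 = [[0, -1, 2]]^T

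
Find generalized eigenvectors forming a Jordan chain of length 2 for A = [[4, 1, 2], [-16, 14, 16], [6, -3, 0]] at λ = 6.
v_1 = [[0, 5, -2]]^T, v_2 = [[1, 8, -3]]^T

We seek v_1 ∈ ker((A - 6I)^2) \ ker(A - 6I), then set v_{i+1} = (A - 6I) v_i.

One such chain is v_1 = [[0, 5, -2]]^T, v_2 = [[1, 8, -3]]^T. Check: (A - 6I) v_2 = [[0, 0, 0]]^T = 0.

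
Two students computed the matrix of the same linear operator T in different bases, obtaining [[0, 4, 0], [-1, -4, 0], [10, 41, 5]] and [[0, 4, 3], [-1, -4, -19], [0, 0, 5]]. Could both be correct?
Yes.

Two matrices over a field are similar if and only if they have the same invariant factors.

Both A and B have characteristic polynomial (x - 5)(x + 2)^2 and minimal polynomial (x - 5)(x + 2)^2. Computing further, both have invariant factors (x - 5)(x + 2)^2. Hence A and B are similar.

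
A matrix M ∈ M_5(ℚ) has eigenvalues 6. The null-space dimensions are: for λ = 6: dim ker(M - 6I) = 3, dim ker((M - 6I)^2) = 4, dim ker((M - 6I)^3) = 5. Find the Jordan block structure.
Jordan blocks: (6, 3), (6, 1), (6, 1)

λ = 6: successive nullity increments [3, 1, 1] count blocks of size ≥ k; block sizes are [3, 1, 1].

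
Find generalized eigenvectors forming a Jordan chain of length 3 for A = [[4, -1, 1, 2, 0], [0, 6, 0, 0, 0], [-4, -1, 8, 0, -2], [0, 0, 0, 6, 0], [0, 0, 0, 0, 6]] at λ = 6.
We seek v_1 ∈ ker((A - 6I)^3) \ ker((A - 6I)^2), then set v_{i+1} = (A - 6I) v_i.

One such chain is v_1 = [[0, 1, 1, 0, 0]]^T, v_2 = [[0, 0, 1, 0, 0]]^T, v_3 = [[1, 0, 2, 0, 0]]^T. Check: (A - 6I) v_3 = [[0, 0, 0, 0, 0]]^T = 0.

v_1 = [[0, 1, 1, 0, 0]]^T, v_2 = [[0, 0, 1, 0, 0]]^T, v_3 = [[1, 0, 2, 0, 0]]^T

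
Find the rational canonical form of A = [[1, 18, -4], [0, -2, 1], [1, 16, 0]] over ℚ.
The invariant factors of A (the non-unit diagonal entries of the Smith normal form of xI - A over ℚ[x]) are (x - 3)(x^2 + 4x - 2), each dividing the next. The characteristic polynomial is their product, (x - 3)(x^2 + 4x - 2).

The rational canonical form is the block-diagonal matrix of companion matrices C(f_i):
R = [[0, 0, -6], [1, 0, 14], [0, 1, -1]].

Note the characteristic polynomial does not split into linear factors over ℚ, so A has no Jordan form over ℚ; the rational canonical form exists over any field.

R = [[0, 0, -6], [1, 0, 14], [0, 1, -1]]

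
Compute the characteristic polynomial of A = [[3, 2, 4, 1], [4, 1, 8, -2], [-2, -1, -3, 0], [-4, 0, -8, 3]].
xI - A = [[x - 3, -2, -4, -1], [-4, x - 1, -8, 2], [2, 1, x + 3, 0], [4, 0, 8, x - 3]].

Expanding det(xI - A) along the first row:
det(xI - A) = + (x - 3)·det([[x - 1, -8, 2], [1, x + 3, 0], [0, 8, x - 3]]) - (-2)·det([[-4, -8, 2], [2, x + 3, 0], [4, 8, x - 3]]) + (-4)·det([[-4, x - 1, 2], [2, 1, 0], [4, 0, x - 3]]) - (-1)·det([[-4, x - 1, -8], [2, 1, x + 3], [4, 0, 8]]).

Evaluating gives χ_A(x) = x^4 - 4x^3 + 6x^2 - 4x + 1 = (x - 1)^4.

χ_A(x) = (x - 1)^4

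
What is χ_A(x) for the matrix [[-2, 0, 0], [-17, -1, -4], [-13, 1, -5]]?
xI - A = [[x + 2, 0, 0], [17, x + 1, 4], [13, -1, x + 5]].

Expanding det(xI - A) along the first row:
det(xI - A) = + (x + 2)·det([[x + 1, 4], [-1, x + 5]]) - (0)·det([[17, 4], [13, x + 5]]) + (0)·det([[17, x + 1], [13, -1]]).

Evaluating gives χ_A(x) = x^3 + 8x^2 + 21x + 18 = (x + 2)(x + 3)^2.

χ_A(x) = (x + 2)(x + 3)^2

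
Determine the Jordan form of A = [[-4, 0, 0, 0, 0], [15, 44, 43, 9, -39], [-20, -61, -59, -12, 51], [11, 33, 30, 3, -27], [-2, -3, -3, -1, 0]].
J = [[-4, 0, 0, 0, 0], [0, -3, 1, 0, 0], [0, 0, -3, 0, 0], [0, 0, 0, -3, 1], [0, 0, 0, 0, -3]]

The characteristic polynomial is det(xI - A) = (x + 3)^4(x + 4), so the eigenvalues are -4 (algebraic multiplicity 1), -3 (algebraic multiplicity 4).

For λ = -4: algebraic multiplicity 1 gives one 1×1 block.

For λ = -3: rank(A + 3I) = 3, rank((A + 3I)^2) = 1. The eigenspace has dimension 5 - 3 = 2, so there are 2 Jordan blocks; the rank sequence gives block sizes [2, 2].

Assembling the blocks gives the Jordan form J above.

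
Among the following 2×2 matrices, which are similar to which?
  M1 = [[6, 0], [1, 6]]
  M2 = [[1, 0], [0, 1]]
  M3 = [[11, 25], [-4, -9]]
3 classes: {M1}, {M2}, {M3}

Characteristic polynomials: χ_{M1} = (x - 6)^2, χ_{M2} = (x - 1)^2, χ_{M3} = (x - 1)^2.

{M1}: invariant factors (x - 6)^2.

{M2}: invariant factors x - 1, x - 1.

{M3}: invariant factors (x - 1)^2.

Matrices are similar if and only if their invariant-factor lists agree; the partition into similarity classes is {M1}, {M2}, {M3}.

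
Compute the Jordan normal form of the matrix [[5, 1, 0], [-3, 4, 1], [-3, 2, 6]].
The characteristic polynomial is det(xI - A) = (x - 5)^3, so the eigenvalues are 5 (algebraic multiplicity 3).

For λ = 5: rank(A - 5I) = 2, rank((A - 5I)^2) = 1, rank((A - 5I)^3) = 0. The eigenspace has dimension 3 - 2 = 1, so there is 1 Jordan block; the rank sequence gives block sizes [3].

Assembling the blocks gives the Jordan form J above.

J = [[5, 1, 0], [0, 5, 1], [0, 0, 5]]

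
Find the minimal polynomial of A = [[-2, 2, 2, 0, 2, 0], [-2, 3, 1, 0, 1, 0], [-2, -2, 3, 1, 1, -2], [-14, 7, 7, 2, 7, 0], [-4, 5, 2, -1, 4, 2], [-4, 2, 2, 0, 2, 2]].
The characteristic polynomial factors as (x - 2)^6. The minimal polynomial is ∏(x - λ)^{k_λ} where k_λ is the size of the largest Jordan block at λ.

For λ = 2: rank(A - 2I) = 2, and the largest Jordan block has size 2 (the smallest k with rank((A - 2I)^k) = rank((A - 2I)^(k+1))).

So m_A(x) = (x - 2)^2.

m_A(x) = (x - 2)^2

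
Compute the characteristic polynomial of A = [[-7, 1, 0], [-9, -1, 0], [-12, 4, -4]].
χ_A(x) = (x + 4)^3

xI - A = [[x + 7, -1, 0], [9, x + 1, 0], [12, -4, x + 4]].

Expanding det(xI - A) along the first row:
det(xI - A) = + (x + 7)·det([[x + 1, 0], [-4, x + 4]]) - (-1)·det([[9, 0], [12, x + 4]]) + (0)·det([[9, x + 1], [12, -4]]).

Evaluating gives χ_A(x) = x^3 + 12x^2 + 48x + 64 = (x + 4)^3.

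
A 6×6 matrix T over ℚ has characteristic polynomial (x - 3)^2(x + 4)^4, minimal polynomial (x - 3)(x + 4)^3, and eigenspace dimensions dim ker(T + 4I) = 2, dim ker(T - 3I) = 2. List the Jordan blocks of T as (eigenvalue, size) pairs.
λ = -4: algebraic multiplicity 4 (exponent in χ_T), largest block size 3 (exponent in m_T), 2 blocks (geometric multiplicity). These force block sizes [3, 1].
λ = 3: algebraic multiplicity 2 (exponent in χ_T), largest block size 1 (exponent in m_T), 2 blocks (geometric multiplicity). These force block sizes [1, 1].

Jordan blocks: (-4, 3), (-4, 1), (3, 1), (3, 1)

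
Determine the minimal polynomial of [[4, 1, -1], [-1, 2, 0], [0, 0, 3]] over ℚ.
The characteristic polynomial factors as (x - 3)^3. The minimal polynomial is ∏(x - λ)^{k_λ} where k_λ is the size of the largest Jordan block at λ.

For λ = 3: rank(A - 3I) = 2, and the largest Jordan block has size 3 (the smallest k with rank((A - 3I)^k) = rank((A - 3I)^(k+1))).

So m_A(x) = (x - 3)^3.

m_A(x) = (x - 3)^3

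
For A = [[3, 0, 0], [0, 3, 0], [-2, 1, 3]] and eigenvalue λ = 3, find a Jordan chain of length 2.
We seek v_1 ∈ ker((A - 3I)^2) \ ker(A - 3I), then set v_{i+1} = (A - 3I) v_i.

One such chain is v_1 = [[-1, -1, -1]]^T, v_2 = [[0, 0, 1]]^T. Check: (A - 3I) v_2 = [[0, 0, 0]]^T = 0.

v_1 = [[-1, -1, -1]]^T, v_2 = [[0, 0, 1]]^T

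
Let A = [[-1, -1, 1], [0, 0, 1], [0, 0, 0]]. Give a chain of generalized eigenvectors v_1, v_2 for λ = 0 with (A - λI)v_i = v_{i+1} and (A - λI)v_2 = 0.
We seek v_1 ∈ ker(A^2) \ ker(A), then set v_{i+1} = A v_i.

One such chain is v_1 = [[1, 1, 1]]^T, v_2 = [[-1, 1, 0]]^T. Check: A v_2 = [[0, 0, 0]]^T = 0.

v_1 = [[1, 1, 1]]^T, v_2 = [[-1, 1, 0]]^T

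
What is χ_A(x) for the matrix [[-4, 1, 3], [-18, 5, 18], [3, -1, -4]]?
xI - A = [[x + 4, -1, -3], [18, x - 5, -18], [-3, 1, x + 4]].

Expanding det(xI - A) along the first row:
det(xI - A) = + (x + 4)·det([[x - 5, -18], [1, x + 4]]) - (-1)·det([[18, -18], [-3, x + 4]]) + (-3)·det([[18, x - 5], [-3, 1]]).

Evaluating gives χ_A(x) = x^3 + 3x^2 + 3x + 1 = (x + 1)^3.

χ_A(x) = (x + 1)^3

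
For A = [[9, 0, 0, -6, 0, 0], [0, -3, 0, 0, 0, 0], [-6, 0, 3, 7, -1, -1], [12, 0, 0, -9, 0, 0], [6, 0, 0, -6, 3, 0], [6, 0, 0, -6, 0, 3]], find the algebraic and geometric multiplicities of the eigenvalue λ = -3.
The characteristic polynomial is (x - 3)^4(x + 3)^2, so the factor x + 3 appears with exponent 2: the algebraic multiplicity is 2.

rank(A + 3I) = 4, so the eigenspace has dimension 6 - 4 = 2: the geometric multiplicity is 2.

algebraic multiplicity 2, geometric multiplicity 2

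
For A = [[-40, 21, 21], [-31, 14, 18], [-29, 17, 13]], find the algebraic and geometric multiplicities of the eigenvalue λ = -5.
algebraic multiplicity 1, geometric multiplicity 1

The characteristic polynomial is (x + 4)^2(x + 5), so the factor x + 5 appears with exponent 1: the algebraic multiplicity is 1.

rank(A + 5I) = 2, so the eigenspace has dimension 3 - 2 = 1: the geometric multiplicity is 1.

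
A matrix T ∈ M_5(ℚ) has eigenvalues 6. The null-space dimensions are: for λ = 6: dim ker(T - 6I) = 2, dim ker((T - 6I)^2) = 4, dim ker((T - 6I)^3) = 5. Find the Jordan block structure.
Jordan blocks: (6, 3), (6, 2)

λ = 6: successive nullity increments [2, 2, 1] count blocks of size ≥ k; block sizes are [3, 2].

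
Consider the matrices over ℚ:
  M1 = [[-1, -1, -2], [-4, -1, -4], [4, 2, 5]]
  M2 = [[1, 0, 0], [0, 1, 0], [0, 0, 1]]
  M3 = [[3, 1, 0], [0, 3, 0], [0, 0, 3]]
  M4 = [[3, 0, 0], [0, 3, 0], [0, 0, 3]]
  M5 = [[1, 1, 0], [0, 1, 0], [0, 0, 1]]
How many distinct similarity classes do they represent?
Characteristic polynomials: χ_{M1} = (x - 1)^3, χ_{M2} = (x - 1)^3, χ_{M3} = (x - 3)^3, χ_{M4} = (x - 3)^3, χ_{M5} = (x - 1)^3.

{M1, M5}: invariant factors x - 1, (x - 1)^2.

{M2}: invariant factors x - 1, x - 1, x - 1.

{M3}: invariant factors x - 3, (x - 3)^2.

{M4}: invariant factors x - 3, x - 3, x - 3.

Matrices are similar if and only if their invariant-factor lists agree; the partition into similarity classes is {M1, M5}, {M2}, {M3}, {M4}.

4 classes: {M1, M5}, {M2}, {M3}, {M4}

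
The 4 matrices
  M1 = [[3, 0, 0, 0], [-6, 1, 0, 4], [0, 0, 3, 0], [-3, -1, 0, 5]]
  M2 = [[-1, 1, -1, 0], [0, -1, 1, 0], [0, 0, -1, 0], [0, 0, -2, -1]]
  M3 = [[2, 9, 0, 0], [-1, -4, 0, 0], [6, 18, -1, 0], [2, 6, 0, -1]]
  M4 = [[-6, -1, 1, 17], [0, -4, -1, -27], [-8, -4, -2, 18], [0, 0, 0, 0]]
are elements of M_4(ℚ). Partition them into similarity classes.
4 classes: {M1}, {M2}, {M3}, {M4}

Characteristic polynomials: χ_{M1} = (x - 3)^4, χ_{M2} = (x + 1)^4, χ_{M3} = (x + 1)^4, χ_{M4} = x(x + 4)^3.

{M1}: invariant factors x - 3, x - 3, (x - 3)^2.

{M2}: invariant factors x + 1, (x + 1)^3.

{M3}: invariant factors x + 1, x + 1, (x + 1)^2.

{M4}: invariant factors x(x + 4)^3.

Matrices are similar if and only if their invariant-factor lists agree; the partition into similarity classes is {M1}, {M2}, {M3}, {M4}.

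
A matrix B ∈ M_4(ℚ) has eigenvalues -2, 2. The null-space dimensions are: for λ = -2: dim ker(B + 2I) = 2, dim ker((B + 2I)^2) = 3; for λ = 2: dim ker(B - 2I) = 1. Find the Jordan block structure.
Jordan blocks: (-2, 2), (-2, 1), (2, 1)

λ = -2: successive nullity increments [2, 1] count blocks of size ≥ k; block sizes are [2, 1].
λ = 2: successive nullity increments [1] count blocks of size ≥ k; block sizes are [1].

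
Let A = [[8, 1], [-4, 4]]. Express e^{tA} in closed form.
e^{tA} = [[(2*t + 1)*e^{6*t}, t*e^{6*t}], [-4*t*e^{6*t}, (1 - 2*t)*e^{6*t}]]

A has Jordan form J = [[6, 1], [0, 6]] with A = PJP^{-1}, so e^{tA} = P e^{tJ} P^{-1}.

For a Jordan block J_k(λ), e^{tJ_k(λ)} = e^{λt} · (I + tN + t^2 N^2/2! + ... + t^{k-1} N^{k-1}/(k-1)!) where N is the nilpotent superdiagonal part.

Assembling the blocks and conjugating back gives the entries of e^{tA} as shown above.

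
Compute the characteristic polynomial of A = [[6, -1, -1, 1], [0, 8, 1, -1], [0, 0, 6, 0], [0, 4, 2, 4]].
χ_A(x) = (x - 6)^4

xI - A = [[x - 6, 1, 1, -1], [0, x - 8, -1, 1], [0, 0, x - 6, 0], [0, -4, -2, x - 4]].

Expanding det(xI - A) along the first row:
det(xI - A) = + (x - 6)·det([[x - 8, -1, 1], [0, x - 6, 0], [-4, -2, x - 4]]) - (1)·det([[0, -1, 1], [0, x - 6, 0], [0, -2, x - 4]]) + (1)·det([[0, x - 8, 1], [0, 0, 0], [0, -4, x - 4]]) - (-1)·det([[0, x - 8, -1], [0, 0, x - 6], [0, -4, -2]]).

Evaluating gives χ_A(x) = x^4 - 24x^3 + 216x^2 - 864x + 1296 = (x - 6)^4.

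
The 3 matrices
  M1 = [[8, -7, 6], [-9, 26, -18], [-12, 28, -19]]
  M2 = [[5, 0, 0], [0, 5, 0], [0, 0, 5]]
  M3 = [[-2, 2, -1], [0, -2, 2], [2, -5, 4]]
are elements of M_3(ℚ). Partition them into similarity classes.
Characteristic polynomials: χ_{M1} = (x - 5)^3, χ_{M2} = (x - 5)^3, χ_{M3} = x^3.

{M1}: invariant factors x - 5, (x - 5)^2.

{M2}: invariant factors x - 5, x - 5, x - 5.

{M3}: invariant factors x^3.

Matrices are similar if and only if their invariant-factor lists agree; the partition into similarity classes is {M1}, {M2}, {M3}.

3 classes: {M1}, {M2}, {M3}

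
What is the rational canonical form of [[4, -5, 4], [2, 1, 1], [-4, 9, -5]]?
The invariant factors of A (the non-unit diagonal entries of the Smith normal form of xI - A over ℚ[x]) are x^3 - 4x - 2, each dividing the next. The characteristic polynomial is their product, x^3 - 4x - 2.

The rational canonical form is the block-diagonal matrix of companion matrices C(f_i):
R = [[0, 0, 2], [1, 0, 4], [0, 1, 0]].

Note the characteristic polynomial does not split into linear factors over ℚ, so A has no Jordan form over ℚ; the rational canonical form exists over any field.

R = [[0, 0, 2], [1, 0, 4], [0, 1, 0]]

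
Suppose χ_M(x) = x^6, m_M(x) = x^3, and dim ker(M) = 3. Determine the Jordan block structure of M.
Jordan blocks: (0, 3), (0, 2), (0, 1)

λ = 0: algebraic multiplicity 6 (exponent in χ_M), largest block size 3 (exponent in m_M), 3 blocks (geometric multiplicity). These force block sizes [3, 2, 1].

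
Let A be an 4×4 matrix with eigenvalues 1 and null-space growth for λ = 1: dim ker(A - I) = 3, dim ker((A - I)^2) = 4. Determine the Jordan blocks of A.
Jordan blocks: (1, 2), (1, 1), (1, 1)

λ = 1: successive nullity increments [3, 1] count blocks of size ≥ k; block sizes are [2, 1, 1].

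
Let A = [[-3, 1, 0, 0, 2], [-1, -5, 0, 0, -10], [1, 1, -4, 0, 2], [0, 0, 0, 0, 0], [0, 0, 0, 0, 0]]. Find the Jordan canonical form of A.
J = [[-4, 1, 0, 0, 0], [0, -4, 0, 0, 0], [0, 0, -4, 0, 0], [0, 0, 0, 0, 0], [0, 0, 0, 0, 0]]

The characteristic polynomial is det(xI - A) = x^2(x + 4)^3, so the eigenvalues are -4 (algebraic multiplicity 3), 0 (algebraic multiplicity 2).

For λ = -4: rank(A + 4I) = 3, rank((A + 4I)^2) = 2. The eigenspace has dimension 5 - 3 = 2, so there are 2 Jordan blocks; the rank sequence gives block sizes [2, 1].

For λ = 0: rank(A) = 3. The eigenspace has dimension 5 - 3 = 2, so there are 2 Jordan blocks; the rank sequence gives block sizes [1, 1].

Assembling the blocks gives the Jordan form J above.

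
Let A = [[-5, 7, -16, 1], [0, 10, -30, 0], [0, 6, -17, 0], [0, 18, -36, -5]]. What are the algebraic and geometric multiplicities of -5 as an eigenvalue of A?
algebraic multiplicity 3, geometric multiplicity 2

The characteristic polynomial is (x + 2)(x + 5)^3, so the factor x + 5 appears with exponent 3: the algebraic multiplicity is 3.

rank(A + 5I) = 2, so the eigenspace has dimension 4 - 2 = 2: the geometric multiplicity is 2.

Since 2 < 3, A is not diagonalizable.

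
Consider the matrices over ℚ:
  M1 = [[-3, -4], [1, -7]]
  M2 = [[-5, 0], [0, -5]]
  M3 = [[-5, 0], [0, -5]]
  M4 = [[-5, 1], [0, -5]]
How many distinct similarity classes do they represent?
2 classes: {M1, M4}, {M2, M3}

Characteristic polynomials: χ_{M1} = (x + 5)^2, χ_{M2} = (x + 5)^2, χ_{M3} = (x + 5)^2, χ_{M4} = (x + 5)^2.

{M1, M4}: invariant factors (x + 5)^2.

{M2, M3}: invariant factors x + 5, x + 5.

Matrices are similar if and only if their invariant-factor lists agree; the partition into similarity classes is {M1, M4}, {M2, M3}.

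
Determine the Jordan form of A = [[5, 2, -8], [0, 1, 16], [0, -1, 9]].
The characteristic polynomial is det(xI - A) = (x - 5)^3, so the eigenvalues are 5 (algebraic multiplicity 3).

For λ = 5: rank(A - 5I) = 1, rank((A - 5I)^2) = 0. The eigenspace has dimension 3 - 1 = 2, so there are 2 Jordan blocks; the rank sequence gives block sizes [2, 1].

Assembling the blocks gives the Jordan form J above.

J = [[5, 1, 0], [0, 5, 0], [0, 0, 5]]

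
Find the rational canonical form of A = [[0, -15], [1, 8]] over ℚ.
The invariant factors of A (the non-unit diagonal entries of the Smith normal form of xI - A over ℚ[x]) are (x - 5)(x - 3), each dividing the next. The characteristic polynomial is their product, (x - 5)(x - 3).

The rational canonical form is the block-diagonal matrix of companion matrices C(f_i):
R = [[0, -15], [1, 8]].

R = [[0, -15], [1, 8]]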